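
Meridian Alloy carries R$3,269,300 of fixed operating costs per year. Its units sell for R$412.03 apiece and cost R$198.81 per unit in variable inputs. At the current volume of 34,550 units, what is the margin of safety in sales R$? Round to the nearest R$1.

Each unit contributes R$412.03 − R$198.81 = R$213.22. Break-even units = R$3,269,300 ÷ R$213.22 = 15,332.99; break-even revenue = 15,332.99 × R$412.03 = R$6,317,651.62.
Current sales = 34,550 × R$412.03 = R$14,235,636.50.
Margin of safety = R$14,235,636.50 − R$6,317,651.62 = R$7,917,985.

R$7,917,985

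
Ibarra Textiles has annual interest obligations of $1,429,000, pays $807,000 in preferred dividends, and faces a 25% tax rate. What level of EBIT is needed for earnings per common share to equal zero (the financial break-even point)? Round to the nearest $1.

$2,505,000

Grossing the preferred dividend up to pre-tax terms: $807,000 / (1 − 0.25) = $1,076,000.00.
Financial break-even EBIT = interest + D_p ÷ (1 − t) = $1,429,000 + $1,076,000.00 = $2,505,000.00.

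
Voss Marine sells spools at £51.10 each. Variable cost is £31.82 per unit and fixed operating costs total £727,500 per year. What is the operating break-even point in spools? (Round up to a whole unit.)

37,734 spools

Each unit contributes £51.10 − £31.82 = £19.28.
Break-even volume = fixed costs ÷ CM per unit = £727,500 ÷ £19.28 = 37,733.40, so 37,734 spools.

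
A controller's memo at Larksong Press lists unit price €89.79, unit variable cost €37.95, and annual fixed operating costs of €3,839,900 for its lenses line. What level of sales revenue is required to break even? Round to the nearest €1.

€6,650,938

CM per unit = €89.79 − €37.95 = €51.84; CM ratio = €51.84 / €89.79 = 0.5773.
Break-even sales = FC ÷ CM ratio = €3,839,900 × €89.79 / €51.84 = €6,650,938.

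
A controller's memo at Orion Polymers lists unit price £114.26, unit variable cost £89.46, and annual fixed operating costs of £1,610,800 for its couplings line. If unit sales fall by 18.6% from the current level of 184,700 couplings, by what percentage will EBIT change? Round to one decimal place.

Contribution at this volume is 184,700 × £24.80 = £4,580,560.00.
Operating income = contribution − fixed costs = £4,580,560.00 − £1,610,800 = £2,969,760.00.
Degree of operating leverage = £4,580,560.00 / £2,969,760.00 = 1.5424.
So EBIT moves 1.5424 × (-18.6%) = -28.7%.

-28.7%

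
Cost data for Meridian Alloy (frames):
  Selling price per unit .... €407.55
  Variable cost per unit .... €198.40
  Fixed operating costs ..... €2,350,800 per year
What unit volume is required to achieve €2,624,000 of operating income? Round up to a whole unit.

23,786 frames

Each unit contributes €407.55 − €198.40 = €209.15.
Units = (FC + target) / CM = (€2,350,800 + €2,624,000) / €209.15 = 23,785.80, so 23,786 frames.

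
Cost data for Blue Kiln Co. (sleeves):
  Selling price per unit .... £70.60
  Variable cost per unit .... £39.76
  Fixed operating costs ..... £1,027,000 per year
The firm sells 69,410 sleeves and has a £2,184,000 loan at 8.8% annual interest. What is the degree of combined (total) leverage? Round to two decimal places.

Total contribution margin = 69,410 × £30.84 = £2,140,604.40.
Subtracting fixed costs: EBIT = £2,140,604.40 − £1,027,000 = £1,113,604.40. Interest = £192,192.00, so EBIT − I = £921,412.40.
Degree of total leverage = total CM / (EBIT − interest) = £2,140,604.40 / £921,412.40 = 2.3232.

2.32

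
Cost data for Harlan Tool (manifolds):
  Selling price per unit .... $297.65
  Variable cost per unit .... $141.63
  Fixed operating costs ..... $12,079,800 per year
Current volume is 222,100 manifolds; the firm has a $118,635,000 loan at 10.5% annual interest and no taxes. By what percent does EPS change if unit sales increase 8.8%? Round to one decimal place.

Contribution at this volume is 222,100 × $156.02 = $34,652,042.00.
Operating income = contribution − fixed costs = $34,652,042.00 − $12,079,800 = $22,572,242.00.
After interest of $12,456,675.00, pre-tax earnings = $10,115,567.00.
DCL = total CM / (EBIT − I) = $34,652,042.00 / $10,115,567.00 = 3.4256.
EPS therefore changes by 3.4256 × (+8.8%) = +30.1%.

+30.1%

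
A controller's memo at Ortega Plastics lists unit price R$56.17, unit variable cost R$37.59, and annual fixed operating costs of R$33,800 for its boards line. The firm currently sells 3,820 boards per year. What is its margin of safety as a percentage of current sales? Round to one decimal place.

52.4%

Contribution margin per unit = R$56.17 − R$37.59 = R$18.58. Break-even units = R$33,800 ÷ R$18.58 = 1,819.16; break-even revenue = 1,819.16 × R$56.17 = R$102,182.24.
Actual sales revenue = 3,820 × R$56.17 = R$214,569.40.
Margin of safety = (R$214,569.40 − R$102,182.24) ÷ R$214,569.40 = 52.4%.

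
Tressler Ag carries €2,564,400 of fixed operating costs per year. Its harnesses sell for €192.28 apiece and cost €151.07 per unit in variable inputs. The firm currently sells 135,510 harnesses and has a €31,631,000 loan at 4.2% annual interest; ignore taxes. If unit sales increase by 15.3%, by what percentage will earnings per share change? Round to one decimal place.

Contribution at this volume is 135,510 × €41.21 = €5,584,367.10.
EBIT = €5,584,367.10 − €2,564,400 = €3,019,967.10.
Interest = €1,328,502.00, so EBIT − I = €1,691,465.10.
DCL = total CM / (EBIT − I) = €5,584,367.10 / €1,691,465.10 = 3.3015.
%ΔEPS = DCL × %ΔSales = 3.3015 × +15.3% = +50.5%.

+50.5%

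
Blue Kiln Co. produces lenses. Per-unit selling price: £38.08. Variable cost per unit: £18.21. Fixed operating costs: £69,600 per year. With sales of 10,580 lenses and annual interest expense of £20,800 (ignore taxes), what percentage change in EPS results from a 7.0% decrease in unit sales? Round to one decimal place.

-12.3%

Total contribution margin = 10,580 × £19.87 = £210,224.60.
Operating income = contribution − fixed costs = £210,224.60 − £69,600 = £140,624.60.
Interest = £20,800.00, so EBIT − I = £119,824.60.
Degree of combined leverage = contribution ÷ (EBIT − I) = £210,224.60 ÷ £119,824.60 = 1.7544.
%ΔEPS = DCL × %ΔSales = 1.7544 × -7.0% = -12.3%.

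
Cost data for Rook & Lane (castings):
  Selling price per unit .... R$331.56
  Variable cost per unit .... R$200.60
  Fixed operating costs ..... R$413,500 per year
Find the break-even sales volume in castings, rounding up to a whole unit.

Contribution margin per unit = R$331.56 − R$200.60 = R$130.96.
Units to break even: R$413,500 ÷ R$130.96 = 3,157.45, rounded up to 3,158.

3,158 castings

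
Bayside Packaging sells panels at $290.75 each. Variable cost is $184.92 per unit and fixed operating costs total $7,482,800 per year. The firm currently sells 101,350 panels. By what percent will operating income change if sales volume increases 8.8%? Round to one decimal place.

Contribution at this volume is 101,350 × $105.83 = $10,725,870.50.
EBIT = $10,725,870.50 − $7,482,800 = $3,243,070.50.
Degree of operating leverage = $10,725,870.50 / $3,243,070.50 = 3.3073.
So EBIT moves 3.3073 × (+8.8%) = +29.1%.

+29.1%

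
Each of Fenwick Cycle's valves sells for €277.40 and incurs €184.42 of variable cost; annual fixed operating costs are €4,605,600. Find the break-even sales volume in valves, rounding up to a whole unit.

Unit CM = price − variable cost = €277.40 − €184.42 = €92.98.
Units to break even: €4,605,600 ÷ €92.98 = 49,533.23, rounded up to 49,534.

49,534 valves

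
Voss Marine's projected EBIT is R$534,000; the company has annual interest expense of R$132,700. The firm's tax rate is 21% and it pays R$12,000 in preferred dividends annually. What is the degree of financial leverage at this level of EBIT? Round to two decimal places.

1.38

Interest = R$132,700.00.
Pre-tax preferred-dividend burden = R$12,000 ÷ (1 − 0.21) = R$15,189.87.
DFL = EBIT ÷ [EBIT − I − D_p/(1−t)] = R$534,000 ÷ [R$534,000 − R$132,700.00 − R$15,189.87] = R$534,000 ÷ R$386,110.13 = 1.3830.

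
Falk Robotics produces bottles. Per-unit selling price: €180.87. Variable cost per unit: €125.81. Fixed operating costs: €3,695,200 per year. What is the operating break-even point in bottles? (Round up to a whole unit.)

Each unit contributes €180.87 − €125.81 = €55.06.
Break-even Q = €3,695,200 / €55.06 = 67,112.24 → 67,113 bottles.

67,113 bottles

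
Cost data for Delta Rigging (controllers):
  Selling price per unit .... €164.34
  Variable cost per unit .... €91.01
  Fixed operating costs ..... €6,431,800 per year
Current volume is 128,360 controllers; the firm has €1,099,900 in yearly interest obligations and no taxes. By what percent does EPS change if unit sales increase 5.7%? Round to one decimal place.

Contribution at this volume is 128,360 × €73.33 = €9,412,638.80.
EBIT = €9,412,638.80 − €6,431,800 = €2,980,838.80.
After interest of €1,099,900.00, pre-tax earnings = €1,880,938.80.
DCL = total CM / (EBIT − I) = €9,412,638.80 / €1,880,938.80 = 5.0042.
%ΔEPS = DCL × %ΔSales = 5.0042 × +5.7% = +28.5%.

+28.5%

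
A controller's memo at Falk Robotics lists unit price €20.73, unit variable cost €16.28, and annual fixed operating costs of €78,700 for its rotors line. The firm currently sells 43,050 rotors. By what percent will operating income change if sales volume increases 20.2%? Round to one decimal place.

At 43,050 units, contribution = 43,050 × €4.45 = €191,572.50.
Operating income = contribution − fixed costs = €191,572.50 − €78,700 = €112,872.50.
Degree of operating leverage = €191,572.50 / €112,872.50 = 1.6972.
%ΔEBIT = DOL × %ΔSales = 1.6972 × +20.2% = +34.3%.

+34.3%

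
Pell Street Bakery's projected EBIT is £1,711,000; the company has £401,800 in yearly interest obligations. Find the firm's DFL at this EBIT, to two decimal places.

1.31

Annual interest charges come to £401,800.00.
Degree of financial leverage = EBIT / (EBIT − interest) = £1,711,000 / £1,309,200.00 = 1.3069.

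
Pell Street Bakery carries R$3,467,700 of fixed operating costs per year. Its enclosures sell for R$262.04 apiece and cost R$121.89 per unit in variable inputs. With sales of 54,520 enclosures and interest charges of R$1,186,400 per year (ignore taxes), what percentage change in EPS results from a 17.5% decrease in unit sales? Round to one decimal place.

-44.8%

Contribution at this volume is 54,520 × R$140.15 = R$7,640,978.00.
Operating income = contribution − fixed costs = R$7,640,978.00 − R$3,467,700 = R$4,173,278.00.
After interest of R$1,186,400.00, pre-tax earnings = R$2,986,878.00.
Degree of combined leverage = contribution ÷ (EBIT − I) = R$7,640,978.00 ÷ R$2,986,878.00 = 2.5582.
%ΔEPS = DCL × %ΔSales = 2.5582 × -17.5% = -44.8%.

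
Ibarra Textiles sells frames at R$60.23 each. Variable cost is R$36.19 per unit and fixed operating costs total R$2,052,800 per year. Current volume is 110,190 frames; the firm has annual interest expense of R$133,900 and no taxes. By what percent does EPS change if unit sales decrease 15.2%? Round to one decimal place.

-87.1%

At 110,190 units, contribution = 110,190 × R$24.04 = R$2,648,967.60.
Subtracting fixed costs: EBIT = R$2,648,967.60 − R$2,052,800 = R$596,167.60.
Interest = R$133,900.00, so EBIT − I = R$462,267.60.
Degree of combined leverage = contribution ÷ (EBIT − I) = R$2,648,967.60 ÷ R$462,267.60 = 5.7304.
EPS therefore changes by 5.7304 × (-15.2%) = -87.1%.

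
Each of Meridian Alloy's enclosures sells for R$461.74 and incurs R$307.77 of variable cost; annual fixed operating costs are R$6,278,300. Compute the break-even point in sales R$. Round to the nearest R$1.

Contribution margin per unit = R$461.74 − R$307.77 = R$153.97, a CM ratio of R$153.97 ÷ R$461.74 = 0.3335.
Break-even sales = FC ÷ CM ratio = R$6,278,300 × R$461.74 / R$153.97 = R$18,827,968.

R$18,827,968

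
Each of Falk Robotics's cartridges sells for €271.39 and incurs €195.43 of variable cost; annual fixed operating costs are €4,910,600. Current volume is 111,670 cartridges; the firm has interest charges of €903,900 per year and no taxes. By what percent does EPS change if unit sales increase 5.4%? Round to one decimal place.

+17.2%

Total contribution margin = 111,670 × €75.96 = €8,482,453.20.
EBIT = €8,482,453.20 − €4,910,600 = €3,571,853.20.
Interest = €903,900.00, so EBIT − I = €2,667,953.20.
DCL = total CM / (EBIT − I) = €8,482,453.20 / €2,667,953.20 = 3.1794.
EPS therefore changes by 3.1794 × (+5.4%) = +17.2%.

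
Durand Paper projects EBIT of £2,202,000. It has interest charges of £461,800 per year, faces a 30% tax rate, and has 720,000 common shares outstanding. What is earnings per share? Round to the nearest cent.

£1.69

Pre-tax income = £2,202,000 − £461,800.00 = £1,740,200.00.
After tax at 30%: net income = £1,740,200.00 × 0.70 = £1,218,140.00.
EPS = £1,218,140.00 ÷ 720,000 = £1.69.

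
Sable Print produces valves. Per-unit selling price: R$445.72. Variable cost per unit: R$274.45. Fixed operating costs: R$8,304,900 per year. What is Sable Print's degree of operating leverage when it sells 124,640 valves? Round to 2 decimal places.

1.64

Contribution at this volume is 124,640 × R$171.27 = R$21,347,092.80.
EBIT = R$21,347,092.80 − R$8,304,900 = R$13,042,192.80.
So DOL = total CM / EBIT = R$21,347,092.80 / R$13,042,192.80 = 1.6368.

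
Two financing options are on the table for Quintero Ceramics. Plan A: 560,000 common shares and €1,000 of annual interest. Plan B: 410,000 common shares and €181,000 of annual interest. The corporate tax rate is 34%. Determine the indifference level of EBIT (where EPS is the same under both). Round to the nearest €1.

At indifference, (EBIT − 1,000)(1 − t)/560,000 = (EBIT − 181,000)(1 − t)/410,000.
The (1 − t) factor cancels: (EBIT − 1,000) × 410,000 = (EBIT − 181,000) × 560,000.
EBIT × (560,000 − 410,000) = 181,000 × 560,000 − 1,000 × 410,000 = 100,950,000,000, so EBIT = 100,950,000,000 ÷ 150,000 = 673,000.00.

€673,000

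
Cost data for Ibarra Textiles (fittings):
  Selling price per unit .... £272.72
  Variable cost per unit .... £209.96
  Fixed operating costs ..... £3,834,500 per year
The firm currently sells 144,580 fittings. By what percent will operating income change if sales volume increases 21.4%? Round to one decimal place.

+37.1%

Total contribution margin = 144,580 × £62.76 = £9,073,840.80.
Subtracting fixed costs: EBIT = £9,073,840.80 − £3,834,500 = £5,239,340.80.
So DOL = total CM / EBIT = £9,073,840.80 / £5,239,340.80 = 1.7319.
Operating income changes by 1.7319 × +21.4% = +37.1%.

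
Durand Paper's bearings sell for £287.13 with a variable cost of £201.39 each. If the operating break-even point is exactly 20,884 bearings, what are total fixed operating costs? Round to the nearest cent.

Contribution margin per unit = £287.13 − £201.39 = £85.74.
Since BE = FC / CM, FC = 20,884 × £85.74 = £1,790,594.16.

£1,790,594.16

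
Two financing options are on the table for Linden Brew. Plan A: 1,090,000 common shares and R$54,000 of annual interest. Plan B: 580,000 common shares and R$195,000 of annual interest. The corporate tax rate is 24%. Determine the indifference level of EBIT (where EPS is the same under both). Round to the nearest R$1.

At indifference, (EBIT − 54,000)(1 − t)/1,090,000 = (EBIT − 195,000)(1 − t)/580,000.
The (1 − t) factor cancels: (EBIT − 54,000) × 580,000 = (EBIT − 195,000) × 1,090,000.
EBIT × (1,090,000 − 580,000) = 195,000 × 1,090,000 − 54,000 × 580,000 = 181,230,000,000, so EBIT = 181,230,000,000 ÷ 510,000 = 355,352.94.

R$355,353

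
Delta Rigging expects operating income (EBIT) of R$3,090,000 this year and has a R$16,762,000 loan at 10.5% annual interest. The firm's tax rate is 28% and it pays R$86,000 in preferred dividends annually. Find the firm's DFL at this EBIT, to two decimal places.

2.55

Interest = R$1,760,010.00.
Preferred dividends grossed up pre-tax: R$86,000 / (1 − 0.28) = R$119,444.44.
DFL = EBIT ÷ [EBIT − I − D_p/(1−t)] = R$3,090,000 ÷ [R$3,090,000 − R$1,760,010.00 − R$119,444.44] = R$3,090,000 ÷ R$1,210,545.56 = 2.5526.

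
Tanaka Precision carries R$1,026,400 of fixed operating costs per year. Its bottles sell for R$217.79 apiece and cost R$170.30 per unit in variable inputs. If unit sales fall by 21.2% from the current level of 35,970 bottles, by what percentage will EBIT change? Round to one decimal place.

Total contribution margin = 35,970 × R$47.49 = R$1,708,215.30.
Operating income = contribution − fixed costs = R$1,708,215.30 − R$1,026,400 = R$681,815.30.
DOL = contribution ÷ EBIT = R$1,708,215.30 ÷ R$681,815.30 = 2.5054.
Operating income changes by 2.5054 × -21.2% = -53.1%.

-53.1%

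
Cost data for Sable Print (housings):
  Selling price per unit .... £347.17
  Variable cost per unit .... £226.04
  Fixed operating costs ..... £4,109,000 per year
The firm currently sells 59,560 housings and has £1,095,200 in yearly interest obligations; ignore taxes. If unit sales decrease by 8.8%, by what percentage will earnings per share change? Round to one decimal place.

Total contribution margin = 59,560 × £121.13 = £7,214,502.80.
Subtracting fixed costs: EBIT = £7,214,502.80 − £4,109,000 = £3,105,502.80.
Interest = £1,095,200.00, so EBIT − I = £2,010,302.80.
DCL = total CM / (EBIT − I) = £7,214,502.80 / £2,010,302.80 = 3.5888.
%ΔEPS = DCL × %ΔSales = 3.5888 × -8.8% = -31.6%.

-31.6%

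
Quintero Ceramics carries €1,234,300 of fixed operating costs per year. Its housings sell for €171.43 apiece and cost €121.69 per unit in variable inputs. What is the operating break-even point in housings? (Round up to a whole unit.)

24,816 housings

Each unit contributes €171.43 − €121.69 = €49.74.
Units to break even: €1,234,300 ÷ €49.74 = 24,815.04, rounded up to 24,816.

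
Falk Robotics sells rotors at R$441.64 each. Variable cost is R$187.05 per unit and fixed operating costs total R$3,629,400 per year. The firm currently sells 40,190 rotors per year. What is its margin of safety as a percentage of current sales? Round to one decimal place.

Contribution margin per unit = R$441.64 − R$187.05 = R$254.59. Break-even units = R$3,629,400 ÷ R$254.59 = 14,255.86; break-even revenue = 14,255.86 × R$441.64 = R$6,295,959.06.
Current sales = 40,190 × R$441.64 = R$17,749,511.60.
Margin of safety = (R$17,749,511.60 − R$6,295,959.06) ÷ R$17,749,511.60 = 64.5%.

64.5%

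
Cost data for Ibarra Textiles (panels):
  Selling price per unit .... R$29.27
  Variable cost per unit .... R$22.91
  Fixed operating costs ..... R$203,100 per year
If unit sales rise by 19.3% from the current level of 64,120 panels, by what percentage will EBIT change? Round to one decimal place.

At 64,120 units, contribution = 64,120 × R$6.36 = R$407,803.20.
Subtracting fixed costs: EBIT = R$407,803.20 − R$203,100 = R$204,703.20.
So DOL = total CM / EBIT = R$407,803.20 / R$204,703.20 = 1.9922.
Operating income changes by 1.9922 × +19.3% = +38.4%.

+38.4%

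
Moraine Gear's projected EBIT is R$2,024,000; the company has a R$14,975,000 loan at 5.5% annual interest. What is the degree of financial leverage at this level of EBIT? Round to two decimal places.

Annual interest charges come to R$823,625.00.
DFL = EBIT ÷ (EBIT − I) = R$2,024,000 ÷ (R$2,024,000 − R$823,625.00) = R$2,024,000 ÷ R$1,200,375.00 = 1.6861.

1.69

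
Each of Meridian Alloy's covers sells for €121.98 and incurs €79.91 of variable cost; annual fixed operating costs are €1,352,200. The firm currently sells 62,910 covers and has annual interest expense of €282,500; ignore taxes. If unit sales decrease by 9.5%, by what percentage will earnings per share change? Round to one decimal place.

-24.8%

Total contribution margin = 62,910 × €42.07 = €2,646,623.70.
Operating income = contribution − fixed costs = €2,646,623.70 − €1,352,200 = €1,294,423.70.
After interest of €282,500.00, pre-tax earnings = €1,011,923.70.
DCL = total CM / (EBIT − I) = €2,646,623.70 / €1,011,923.70 = 2.6154.
EPS therefore changes by 2.6154 × (-9.5%) = -24.8%.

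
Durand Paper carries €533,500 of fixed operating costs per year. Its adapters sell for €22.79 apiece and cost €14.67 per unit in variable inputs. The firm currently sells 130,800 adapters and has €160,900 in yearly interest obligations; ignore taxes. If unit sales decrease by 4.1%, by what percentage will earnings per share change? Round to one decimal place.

Total contribution margin = 130,800 × €8.12 = €1,062,096.00.
EBIT = €1,062,096.00 − €533,500 = €528,596.00.
After interest of €160,900.00, pre-tax earnings = €367,696.00.
DCL = total CM / (EBIT − I) = €1,062,096.00 / €367,696.00 = 2.8885.
%ΔEPS = DCL × %ΔSales = 2.8885 × -4.1% = -11.8%.

-11.8%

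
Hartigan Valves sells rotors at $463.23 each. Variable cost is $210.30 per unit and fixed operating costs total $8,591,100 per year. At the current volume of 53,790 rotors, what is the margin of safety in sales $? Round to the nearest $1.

$9,182,926

Each unit contributes $463.23 − $210.30 = $252.93. Break-even units = $8,591,100 ÷ $252.93 = 33,966.31; break-even revenue = 33,966.31 × $463.23 = $15,734,216.00.
Actual sales revenue = 53,790 × $463.23 = $24,917,141.70.
Margin of safety = $24,917,141.70 − $15,734,216.00 = $9,182,926.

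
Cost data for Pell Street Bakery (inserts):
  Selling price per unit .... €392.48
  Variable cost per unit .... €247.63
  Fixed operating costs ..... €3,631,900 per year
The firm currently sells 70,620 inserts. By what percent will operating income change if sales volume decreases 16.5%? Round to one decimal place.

-25.6%

Total contribution margin = 70,620 × €144.85 = €10,229,307.00.
Subtracting fixed costs: EBIT = €10,229,307.00 − €3,631,900 = €6,597,407.00.
So DOL = total CM / EBIT = €10,229,307.00 / €6,597,407.00 = 1.5505.
So EBIT moves 1.5505 × (-16.5%) = -25.6%.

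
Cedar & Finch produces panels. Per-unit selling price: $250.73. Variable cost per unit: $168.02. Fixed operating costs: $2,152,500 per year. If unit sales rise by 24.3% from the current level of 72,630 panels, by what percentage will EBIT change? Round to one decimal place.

Total contribution margin = 72,630 × $82.71 = $6,007,227.30.
EBIT = $6,007,227.30 − $2,152,500 = $3,854,727.30.
So DOL = total CM / EBIT = $6,007,227.30 / $3,854,727.30 = 1.5584.
Operating income changes by 1.5584 × +24.3% = +37.9%.

+37.9%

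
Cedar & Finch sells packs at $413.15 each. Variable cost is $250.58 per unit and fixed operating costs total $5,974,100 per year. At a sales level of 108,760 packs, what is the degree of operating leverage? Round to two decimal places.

1.51

At 108,760 units, contribution = 108,760 × $162.57 = $17,681,113.20.
Subtracting fixed costs: EBIT = $17,681,113.20 − $5,974,100 = $11,707,013.20.
So DOL = total CM / EBIT = $17,681,113.20 / $11,707,013.20 = 1.5103.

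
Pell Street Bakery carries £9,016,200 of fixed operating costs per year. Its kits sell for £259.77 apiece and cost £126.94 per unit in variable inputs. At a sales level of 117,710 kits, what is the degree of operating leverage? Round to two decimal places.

2.36

Total contribution margin = 117,710 × £132.83 = £15,635,419.30.
EBIT = £15,635,419.30 − £9,016,200 = £6,619,219.30.
So DOL = total CM / EBIT = £15,635,419.30 / £6,619,219.30 = 2.3621.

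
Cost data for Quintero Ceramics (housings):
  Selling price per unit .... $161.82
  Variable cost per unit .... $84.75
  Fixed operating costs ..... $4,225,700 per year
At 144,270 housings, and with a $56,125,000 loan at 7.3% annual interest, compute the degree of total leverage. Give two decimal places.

3.98

At 144,270 units, contribution = 144,270 × $77.07 = $11,118,888.90.
Subtracting fixed costs: EBIT = $11,118,888.90 − $4,225,700 = $6,893,188.90. Interest = $4,097,125.00.
DOL = $11,118,888.90 ÷ $6,893,188.90 = 1.6130; DFL = $6,893,188.90 ÷ $2,796,063.90 = 2.4653.
Combined leverage = 1.6130 × 2.4653 = 3.9765.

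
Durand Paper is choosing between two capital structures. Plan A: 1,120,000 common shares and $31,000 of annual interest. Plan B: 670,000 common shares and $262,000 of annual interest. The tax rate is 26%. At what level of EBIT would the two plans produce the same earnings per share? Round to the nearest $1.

At indifference, (EBIT − 31,000)(1 − t)/1,120,000 = (EBIT − 262,000)(1 − t)/670,000.
The (1 − t) factor cancels: (EBIT − 31,000) × 670,000 = (EBIT − 262,000) × 1,120,000.
EBIT × (1,120,000 − 670,000) = 262,000 × 1,120,000 − 31,000 × 670,000 = 272,670,000,000, so EBIT = 272,670,000,000 ÷ 450,000 = 605,933.33.

$605,933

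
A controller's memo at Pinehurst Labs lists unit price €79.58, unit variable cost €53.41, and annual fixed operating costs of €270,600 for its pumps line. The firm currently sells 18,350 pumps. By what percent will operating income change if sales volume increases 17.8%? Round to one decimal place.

+40.8%

Contribution at this volume is 18,350 × €26.17 = €480,219.50.
Operating income = contribution − fixed costs = €480,219.50 − €270,600 = €209,619.50.
So DOL = total CM / EBIT = €480,219.50 / €209,619.50 = 2.2909.
%ΔEBIT = DOL × %ΔSales = 2.2909 × +17.8% = +40.8%.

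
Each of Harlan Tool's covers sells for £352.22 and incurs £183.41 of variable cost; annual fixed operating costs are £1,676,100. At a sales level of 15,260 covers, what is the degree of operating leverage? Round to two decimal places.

2.86

Contribution at this volume is 15,260 × £168.81 = £2,576,040.60.
EBIT = £2,576,040.60 − £1,676,100 = £899,940.60.
DOL = contribution ÷ EBIT = £2,576,040.60 ÷ £899,940.60 = 2.8625.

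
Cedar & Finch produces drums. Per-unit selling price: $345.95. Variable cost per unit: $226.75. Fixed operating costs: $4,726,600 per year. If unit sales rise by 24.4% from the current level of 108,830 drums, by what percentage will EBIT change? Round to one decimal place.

At 108,830 units, contribution = 108,830 × $119.20 = $12,972,536.00.
Subtracting fixed costs: EBIT = $12,972,536.00 − $4,726,600 = $8,245,936.00.
Degree of operating leverage = $12,972,536.00 / $8,245,936.00 = 1.5732.
Operating income changes by 1.5732 × +24.4% = +38.4%.

+38.4%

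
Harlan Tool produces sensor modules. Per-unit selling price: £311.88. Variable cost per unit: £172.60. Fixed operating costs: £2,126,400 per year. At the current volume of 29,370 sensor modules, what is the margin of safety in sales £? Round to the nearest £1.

£4,398,416

Unit CM = price − variable cost = £311.88 − £172.60 = £139.28. Break-even units = £2,126,400 ÷ £139.28 = 15,267.09; break-even revenue = 15,267.09 × £311.88 = £4,761,499.37.
Actual sales revenue = 29,370 × £311.88 = £9,159,915.60.
Margin of safety = £9,159,915.60 − £4,761,499.37 = £4,398,416.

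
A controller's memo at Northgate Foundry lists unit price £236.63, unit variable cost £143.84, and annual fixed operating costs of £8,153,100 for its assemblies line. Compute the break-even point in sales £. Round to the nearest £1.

£20,791,767

Contribution margin per unit = £236.63 − £143.84 = £92.79, a CM ratio of £92.79 ÷ £236.63 = 0.3921.
Break-even sales = FC ÷ CM ratio = £8,153,100 × £236.63 / £92.79 = £20,791,767.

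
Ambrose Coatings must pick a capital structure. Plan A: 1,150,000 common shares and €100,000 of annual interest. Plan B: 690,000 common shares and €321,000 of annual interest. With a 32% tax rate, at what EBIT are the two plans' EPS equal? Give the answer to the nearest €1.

€652,500

At indifference, (EBIT − 100,000)(1 − t)/1,150,000 = (EBIT − 321,000)(1 − t)/690,000.
The (1 − t) factor cancels: (EBIT − 100,000) × 690,000 = (EBIT − 321,000) × 1,150,000.
EBIT × (1,150,000 − 690,000) = 321,000 × 1,150,000 − 100,000 × 690,000 = 300,150,000,000, so EBIT = 300,150,000,000 ÷ 460,000 = 652,500.00.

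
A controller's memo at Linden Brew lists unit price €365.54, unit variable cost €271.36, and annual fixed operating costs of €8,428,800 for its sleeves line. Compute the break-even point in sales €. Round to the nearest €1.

Contribution margin per unit = €365.54 − €271.36 = €94.18, a CM ratio of €94.18 ÷ €365.54 = 0.2576.
Break-even sales = FC ÷ CM ratio = €8,428,800 × €365.54 / €94.18 = €32,714,627.

€32,714,627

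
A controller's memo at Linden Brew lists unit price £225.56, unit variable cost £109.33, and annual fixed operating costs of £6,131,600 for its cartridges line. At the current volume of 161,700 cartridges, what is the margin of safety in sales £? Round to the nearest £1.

Each unit contributes £225.56 − £109.33 = £116.23. Break-even units = £6,131,600 ÷ £116.23 = 52,754.02; break-even revenue = 52,754.02 × £225.56 = £11,899,197.25.
Current sales = 161,700 × £225.56 = £36,473,052.00.
Margin of safety = £36,473,052.00 − £11,899,197.25 = £24,573,855.

£24,573,855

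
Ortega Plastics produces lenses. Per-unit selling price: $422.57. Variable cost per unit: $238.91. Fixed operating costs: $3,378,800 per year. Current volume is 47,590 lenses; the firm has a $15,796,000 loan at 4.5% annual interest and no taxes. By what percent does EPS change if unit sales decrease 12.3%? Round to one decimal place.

Contribution at this volume is 47,590 × $183.66 = $8,740,379.40.
EBIT = $8,740,379.40 − $3,378,800 = $5,361,579.40.
Interest = $710,820.00, so EBIT − I = $4,650,759.40.
Degree of combined leverage = contribution ÷ (EBIT − I) = $8,740,379.40 ÷ $4,650,759.40 = 1.8793.
%ΔEPS = DCL × %ΔSales = 1.8793 × -12.3% = -23.1%.

-23.1%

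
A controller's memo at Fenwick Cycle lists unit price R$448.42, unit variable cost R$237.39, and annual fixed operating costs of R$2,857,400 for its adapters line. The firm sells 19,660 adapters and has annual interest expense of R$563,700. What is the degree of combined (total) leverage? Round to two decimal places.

Total contribution margin = 19,660 × R$211.03 = R$4,148,849.80.
Subtracting fixed costs: EBIT = R$4,148,849.80 − R$2,857,400 = R$1,291,449.80. Interest = R$563,700.00.
DOL = R$4,148,849.80 ÷ R$1,291,449.80 = 3.2126; DFL = R$1,291,449.80 ÷ R$727,749.80 = 1.7746.
DCL = DOL × DFL = 3.2126 × 1.7746 = 5.7011.

5.70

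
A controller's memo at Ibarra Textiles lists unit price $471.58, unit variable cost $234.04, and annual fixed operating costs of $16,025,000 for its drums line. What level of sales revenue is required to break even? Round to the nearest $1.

CM per unit = $471.58 − $234.04 = $237.54; CM ratio = $237.54 / $471.58 = 0.5037.
Break-even sales = FC ÷ CM ratio = $16,025,000 × $471.58 / $237.54 = $31,813,882.

$31,813,882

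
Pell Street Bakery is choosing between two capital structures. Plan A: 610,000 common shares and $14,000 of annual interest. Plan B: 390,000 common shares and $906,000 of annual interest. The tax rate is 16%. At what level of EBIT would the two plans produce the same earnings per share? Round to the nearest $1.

$2,487,273

Set EPS_A = EPS_B: (EBIT − $14,000)(1 − 0.16) ÷ 610,000 = (EBIT − $906,000)(1 − 0.16) ÷ 390,000.
Cancelling (1 − t) and cross-multiplying: 390,000·(EBIT − 14,000) = 610,000·(EBIT − 906,000).
EBIT × (610,000 − 390,000) = 906,000 × 610,000 − 14,000 × 390,000 = 547,200,000,000, so EBIT = 547,200,000,000 ÷ 220,000 = 2,487,272.73.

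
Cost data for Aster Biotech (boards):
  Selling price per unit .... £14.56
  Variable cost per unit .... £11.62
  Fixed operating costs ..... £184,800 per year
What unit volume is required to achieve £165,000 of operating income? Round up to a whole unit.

Unit CM = price − variable cost = £14.56 − £11.62 = £2.94.
Units = (FC + target) / CM = (£184,800 + £165,000) / £2.94 = 118,979.59, so 118,980 boards.

118,980 boards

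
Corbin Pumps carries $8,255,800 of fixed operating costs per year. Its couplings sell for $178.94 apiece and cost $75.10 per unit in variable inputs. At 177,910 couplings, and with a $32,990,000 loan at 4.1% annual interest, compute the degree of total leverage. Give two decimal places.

Total contribution margin = 177,910 × $103.84 = $18,474,174.40.
Subtracting fixed costs: EBIT = $18,474,174.40 − $8,255,800 = $10,218,374.40. Interest = $1,352,590.00.
DOL = $18,474,174.40 ÷ $10,218,374.40 = 1.8079; DFL = $10,218,374.40 ÷ $8,865,784.40 = 1.1526.
DCL = DOL × DFL = 1.8079 × 1.1526 = 2.0838.

2.08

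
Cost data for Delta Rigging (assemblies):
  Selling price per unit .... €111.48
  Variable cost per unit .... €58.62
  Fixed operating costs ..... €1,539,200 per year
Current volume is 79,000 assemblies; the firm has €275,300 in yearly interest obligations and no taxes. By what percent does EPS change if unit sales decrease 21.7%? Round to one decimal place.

-38.4%

At 79,000 units, contribution = 79,000 × €52.86 = €4,175,940.00.
Operating income = contribution − fixed costs = €4,175,940.00 − €1,539,200 = €2,636,740.00.
Interest = €275,300.00, so EBIT − I = €2,361,440.00.
Degree of combined leverage = contribution ÷ (EBIT − I) = €4,175,940.00 ÷ €2,361,440.00 = 1.7684.
%ΔEPS = DCL × %ΔSales = 1.7684 × -21.7% = -38.4%.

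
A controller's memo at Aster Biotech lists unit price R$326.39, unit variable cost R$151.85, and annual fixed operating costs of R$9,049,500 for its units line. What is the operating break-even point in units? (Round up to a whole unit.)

Unit CM = price − variable cost = R$326.39 − R$151.85 = R$174.54.
Units to break even: R$9,049,500 ÷ R$174.54 = 51,847.71, rounded up to 51,848.

51,848 units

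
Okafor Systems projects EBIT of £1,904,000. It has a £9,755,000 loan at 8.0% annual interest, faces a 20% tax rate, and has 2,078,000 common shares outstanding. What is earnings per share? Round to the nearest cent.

Pre-tax income = £1,904,000 − £780,400.00 = £1,123,600.00.
After tax at 20%: net income = £1,123,600.00 × 0.80 = £898,880.00.
EPS = £898,880.00 ÷ 2,078,000 = £0.43.

£0.43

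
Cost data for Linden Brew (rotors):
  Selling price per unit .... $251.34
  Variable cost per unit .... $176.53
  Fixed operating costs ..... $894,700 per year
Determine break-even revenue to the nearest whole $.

$3,005,934

CM per unit = $251.34 − $176.53 = $74.81; CM ratio = $74.81 / $251.34 = 0.2976.
Break-even sales = FC ÷ CM ratio = $894,700 × $251.34 / $74.81 = $3,005,934.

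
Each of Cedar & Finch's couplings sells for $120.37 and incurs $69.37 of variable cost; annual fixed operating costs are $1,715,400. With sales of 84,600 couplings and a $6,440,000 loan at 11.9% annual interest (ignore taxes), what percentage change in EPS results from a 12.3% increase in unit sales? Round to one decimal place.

Contribution at this volume is 84,600 × $51.00 = $4,314,600.00.
Operating income = contribution − fixed costs = $4,314,600.00 − $1,715,400 = $2,599,200.00.
After interest of $766,360.00, pre-tax earnings = $1,832,840.00.
Degree of combined leverage = contribution ÷ (EBIT − I) = $4,314,600.00 ÷ $1,832,840.00 = 2.3541.
EPS therefore changes by 2.3541 × (+12.3%) = +29.0%.

+29.0%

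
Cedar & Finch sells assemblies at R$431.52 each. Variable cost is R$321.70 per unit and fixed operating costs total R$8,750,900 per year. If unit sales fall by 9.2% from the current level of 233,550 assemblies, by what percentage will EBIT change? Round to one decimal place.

-14.0%

Total contribution margin = 233,550 × R$109.82 = R$25,648,461.00.
Operating income = contribution − fixed costs = R$25,648,461.00 − R$8,750,900 = R$16,897,561.00.
So DOL = total CM / EBIT = R$25,648,461.00 / R$16,897,561.00 = 1.5179.
So EBIT moves 1.5179 × (-9.2%) = -14.0%.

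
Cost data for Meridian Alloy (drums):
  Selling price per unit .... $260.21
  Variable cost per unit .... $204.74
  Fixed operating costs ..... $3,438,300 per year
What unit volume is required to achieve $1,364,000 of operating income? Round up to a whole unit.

Contribution margin per unit = $260.21 − $204.74 = $55.47.
Need Q such that Q × $55.47 − $3,438,300 = $1,364,000, i.e. Q = $4,802,300 / $55.47 = 86,574.73 → 86,575.

86,575 drums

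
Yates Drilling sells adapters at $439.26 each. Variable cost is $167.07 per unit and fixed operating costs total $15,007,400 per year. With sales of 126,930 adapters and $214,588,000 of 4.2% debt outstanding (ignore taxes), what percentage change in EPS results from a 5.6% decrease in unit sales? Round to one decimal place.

-18.4%

Total contribution margin = 126,930 × $272.19 = $34,549,076.70.
Subtracting fixed costs: EBIT = $34,549,076.70 − $15,007,400 = $19,541,676.70.
Interest = $9,012,696.00, so EBIT − I = $10,528,980.70.
Degree of combined leverage = contribution ÷ (EBIT − I) = $34,549,076.70 ÷ $10,528,980.70 = 3.2813.
EPS therefore changes by 3.2813 × (-5.6%) = -18.4%.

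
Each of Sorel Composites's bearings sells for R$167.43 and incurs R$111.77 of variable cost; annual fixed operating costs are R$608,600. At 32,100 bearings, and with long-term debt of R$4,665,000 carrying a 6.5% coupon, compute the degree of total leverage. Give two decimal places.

Total contribution margin = 32,100 × R$55.66 = R$1,786,686.00.
EBIT = R$1,786,686.00 − R$608,600 = R$1,178,086.00. Interest = R$303,225.00, so EBIT − I = R$874,861.00.
Degree of total leverage = total CM / (EBIT − interest) = R$1,786,686.00 / R$874,861.00 = 2.0423.

2.04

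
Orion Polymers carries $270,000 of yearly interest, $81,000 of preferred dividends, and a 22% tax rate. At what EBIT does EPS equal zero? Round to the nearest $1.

$373,846

Preferred dividends are paid after tax, so their pre-tax equivalent is $81,000 ÷ (1 − 0.22) = $103,846.15.
Financial break-even EBIT = interest + D_p ÷ (1 − t) = $270,000 + $103,846.15 = $373,846.15.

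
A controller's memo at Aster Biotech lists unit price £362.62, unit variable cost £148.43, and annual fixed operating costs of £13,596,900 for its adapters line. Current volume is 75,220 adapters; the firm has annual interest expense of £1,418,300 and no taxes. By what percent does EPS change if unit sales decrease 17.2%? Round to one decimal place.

At 75,220 units, contribution = 75,220 × £214.19 = £16,111,371.80.
Operating income = contribution − fixed costs = £16,111,371.80 − £13,596,900 = £2,514,471.80.
After interest of £1,418,300.00, pre-tax earnings = £1,096,171.80.
DCL = total CM / (EBIT − I) = £16,111,371.80 / £1,096,171.80 = 14.6979.
%ΔEPS = DCL × %ΔSales = 14.6979 × -17.2% = -252.8%.

-252.8%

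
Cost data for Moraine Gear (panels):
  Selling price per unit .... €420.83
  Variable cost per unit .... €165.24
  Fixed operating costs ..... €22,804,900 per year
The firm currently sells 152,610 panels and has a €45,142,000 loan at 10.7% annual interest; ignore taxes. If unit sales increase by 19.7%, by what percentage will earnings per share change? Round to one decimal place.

+67.6%

At 152,610 units, contribution = 152,610 × €255.59 = €39,005,589.90.
Subtracting fixed costs: EBIT = €39,005,589.90 − €22,804,900 = €16,200,689.90.
After interest of €4,830,194.00, pre-tax earnings = €11,370,495.90.
Degree of combined leverage = contribution ÷ (EBIT − I) = €39,005,589.90 ÷ €11,370,495.90 = 3.4304.
EPS therefore changes by 3.4304 × (+19.7%) = +67.6%.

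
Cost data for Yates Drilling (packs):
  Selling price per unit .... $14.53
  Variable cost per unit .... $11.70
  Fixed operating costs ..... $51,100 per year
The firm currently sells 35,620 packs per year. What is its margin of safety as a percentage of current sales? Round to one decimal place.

49.3%

Unit CM = price − variable cost = $14.53 − $11.70 = $2.83. Break-even units = $51,100 ÷ $2.83 = 18,056.54; break-even revenue = 18,056.54 × $14.53 = $262,361.48.
Current sales = 35,620 × $14.53 = $517,558.60.
Margin of safety = ($517,558.60 − $262,361.48) ÷ $517,558.60 = 49.3%.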